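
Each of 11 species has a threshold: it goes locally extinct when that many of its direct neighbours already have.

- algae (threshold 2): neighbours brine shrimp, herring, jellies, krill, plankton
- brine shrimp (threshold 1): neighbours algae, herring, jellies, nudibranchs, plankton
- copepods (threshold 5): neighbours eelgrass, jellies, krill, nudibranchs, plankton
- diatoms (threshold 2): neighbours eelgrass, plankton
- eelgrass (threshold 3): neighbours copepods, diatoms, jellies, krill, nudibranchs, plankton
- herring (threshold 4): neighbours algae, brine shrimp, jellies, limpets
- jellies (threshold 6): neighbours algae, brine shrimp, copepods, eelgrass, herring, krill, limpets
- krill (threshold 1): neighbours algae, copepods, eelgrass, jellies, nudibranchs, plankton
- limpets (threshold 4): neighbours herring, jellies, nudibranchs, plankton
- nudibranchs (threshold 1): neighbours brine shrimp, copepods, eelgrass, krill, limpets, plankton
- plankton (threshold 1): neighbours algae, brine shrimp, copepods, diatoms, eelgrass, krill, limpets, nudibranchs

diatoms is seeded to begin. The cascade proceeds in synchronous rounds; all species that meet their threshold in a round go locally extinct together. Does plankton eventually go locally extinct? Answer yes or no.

Round 1 — diatoms goes locally extinct (initial).
Round 2 — checking thresholds:
  eelgrass: 1 of 6 neighbours < 3, below threshold.
  plankton: 1 of 8 neighbours ≥ 1, goes locally extinct.
Round 3 — checking thresholds:
  algae: 1 of 5 neighbours < 2, below threshold.
  brine shrimp: 1 of 5 neighbours ≥ 1, goes locally extinct.
  copepods: 1 of 5 neighbours < 5, below threshold.
  eelgrass: 2 of 6 neighbours < 3, below threshold.
  krill: 1 of 6 neighbours ≥ 1, goes locally extinct.
  limpets: 1 of 4 neighbours < 4, below threshold.
  nudibranchs: 1 of 6 neighbours ≥ 1, goes locally extinct.
Round 4 — checking thresholds:
  algae: 3 of 5 neighbours ≥ 2, goes locally extinct.
  copepods: 3 of 5 neighbours < 5, below threshold.
  eelgrass: 4 of 6 neighbours ≥ 3, goes locally extinct.
  herring: 1 of 4 neighbours < 4, below threshold.
  jellies: 2 of 7 neighbours < 6, below threshold.
  limpets: 2 of 4 neighbours < 4, below threshold.
Round 5 — no new extinctions; cascade stops.

yes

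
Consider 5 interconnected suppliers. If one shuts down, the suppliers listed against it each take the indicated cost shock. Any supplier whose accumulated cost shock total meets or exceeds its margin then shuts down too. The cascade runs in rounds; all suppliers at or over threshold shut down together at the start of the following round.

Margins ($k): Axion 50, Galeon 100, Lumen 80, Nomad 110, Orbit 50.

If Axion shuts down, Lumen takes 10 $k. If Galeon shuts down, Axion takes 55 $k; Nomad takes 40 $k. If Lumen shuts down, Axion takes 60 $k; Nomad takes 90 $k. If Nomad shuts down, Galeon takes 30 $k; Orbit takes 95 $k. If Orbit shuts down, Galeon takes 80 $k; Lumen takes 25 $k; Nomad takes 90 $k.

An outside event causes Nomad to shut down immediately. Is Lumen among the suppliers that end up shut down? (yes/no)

no

Round 1 — Nomad shuts down (initial).
  Galeon: +30 → 30 < 100
  Orbit: +95 → 95 ≥ 50
Round 2 — Orbit shuts down.
  Galeon: +80 → 110 ≥ 100
  Lumen: +25 → 25 < 80
Round 3 — Galeon shuts down.
  Axion: +55 → 55 ≥ 50
Round 4 — Axion shuts down.
  Lumen: +10 → 35 < 80
No further shutdowns.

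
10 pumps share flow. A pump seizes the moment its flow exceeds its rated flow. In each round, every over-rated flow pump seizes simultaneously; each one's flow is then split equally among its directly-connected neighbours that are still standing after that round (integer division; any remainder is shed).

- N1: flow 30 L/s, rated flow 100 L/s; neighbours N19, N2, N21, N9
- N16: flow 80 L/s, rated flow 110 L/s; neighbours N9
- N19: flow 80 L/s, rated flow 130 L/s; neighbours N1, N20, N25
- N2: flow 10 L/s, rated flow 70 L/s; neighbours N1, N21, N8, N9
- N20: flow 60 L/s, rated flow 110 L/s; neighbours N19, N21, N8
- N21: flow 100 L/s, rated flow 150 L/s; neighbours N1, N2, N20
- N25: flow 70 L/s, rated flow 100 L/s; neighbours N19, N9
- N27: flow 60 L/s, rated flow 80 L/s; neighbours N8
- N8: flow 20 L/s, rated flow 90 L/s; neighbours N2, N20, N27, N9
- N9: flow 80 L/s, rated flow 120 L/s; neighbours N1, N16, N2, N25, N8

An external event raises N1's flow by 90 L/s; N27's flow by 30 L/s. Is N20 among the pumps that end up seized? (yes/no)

yes

Round 1 — N1 at 120 > 100; N27 at 90 > 80. N1, N27 seize.
  N1 sheds 120 L/s to N19, N2, N21, N9: 30 each.
    N19: 80+30 = 110 ≤ 130
    N2: 10+30 = 40 ≤ 70
    N21: 100+30 = 130 ≤ 150
    N9: 80+30 = 110 ≤ 120
  N27 sheds 90 L/s to N8: 90 each.
    N8: 20+90 = 110 > 90
Round 2 — N8 seizes.
  N8 sheds 110 L/s to N2, N20, N9: 36 each (2 lost).
    N2: 40+36 = 76 > 70
    N20: 60+36 = 96 ≤ 110
    N9: 110+36 = 146 > 120
Round 3 — N2, N9 seize.
  N2 sheds 76 L/s to N21: 76 each.
    N21: 130+76 = 206 > 150
  N9 sheds 146 L/s to N16, N25: 73 each.
    N16: 80+73 = 153 > 110
    N25: 70+73 = 143 > 100
Round 4 — N16, N21, N25 seize.
  N16 sheds 153 L/s: no online neighbours, lost.
  N21 sheds 206 L/s to N20: 206 each.
    N20: 96+206 = 302 > 110
  N25 sheds 143 L/s to N19: 143 each.
    N19: 110+143 = 253 > 130
Round 5 — N19, N20 seize.
  N19 sheds 253 L/s: no online neighbours, lost.
  N20 sheds 302 L/s: no online neighbours, lost.
No further seizures.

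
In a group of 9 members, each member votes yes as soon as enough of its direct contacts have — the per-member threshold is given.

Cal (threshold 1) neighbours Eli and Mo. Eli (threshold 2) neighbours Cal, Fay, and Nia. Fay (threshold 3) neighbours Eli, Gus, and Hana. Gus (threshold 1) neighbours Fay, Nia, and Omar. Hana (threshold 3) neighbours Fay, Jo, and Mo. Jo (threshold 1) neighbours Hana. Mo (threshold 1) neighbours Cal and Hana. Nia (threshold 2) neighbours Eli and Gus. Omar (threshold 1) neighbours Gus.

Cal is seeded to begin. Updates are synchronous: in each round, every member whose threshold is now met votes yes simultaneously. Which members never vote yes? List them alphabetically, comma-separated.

Eli, Fay, Gus, Hana, Jo, Nia, Omar

Round 1 — Cal votes yes (initial).
Round 2 — checking thresholds:
  Eli: 1 of 3 neighbours < 2, not yet.
  Mo: 1 of 2 neighbours ≥ 1, votes yes.
Round 3 — no new yes votes; cascade stops.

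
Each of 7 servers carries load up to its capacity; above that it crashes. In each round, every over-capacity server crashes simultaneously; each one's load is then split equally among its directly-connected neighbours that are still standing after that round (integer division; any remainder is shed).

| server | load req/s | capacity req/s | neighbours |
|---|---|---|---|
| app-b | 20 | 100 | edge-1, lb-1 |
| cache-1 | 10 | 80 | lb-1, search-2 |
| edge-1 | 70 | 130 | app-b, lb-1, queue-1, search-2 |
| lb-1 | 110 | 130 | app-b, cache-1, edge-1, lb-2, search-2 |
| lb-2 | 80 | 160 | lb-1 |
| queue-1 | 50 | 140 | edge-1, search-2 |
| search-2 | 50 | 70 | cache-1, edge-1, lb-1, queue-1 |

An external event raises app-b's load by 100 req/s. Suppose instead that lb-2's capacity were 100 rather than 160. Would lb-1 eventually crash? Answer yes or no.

yes

With lb-2's capacity at 100:
Round 1 — app-b at 120 > 100. app-b crashes.
  app-b sheds 120 req/s to edge-1, lb-1: 60 each.
    edge-1: 70+60 = 130 ≤ 130
    lb-1: 110+60 = 170 > 130
Round 2 — lb-1 crashes.
  lb-1 sheds 170 req/s to cache-1, edge-1, lb-2, search-2: 42 each (2 lost).
    cache-1: 10+42 = 52 ≤ 80
    edge-1: 130+42 = 172 > 130
    lb-2: 80+42 = 122 > 100
    search-2: 50+42 = 92 > 70
Round 3 — edge-1, lb-2, search-2 crash.
  edge-1 sheds 172 req/s to queue-1: 172 each.
    queue-1: 50+172 = 222 > 140
  lb-2 sheds 122 req/s: no online neighbours, lost.
  search-2 sheds 92 req/s to cache-1, queue-1: 46 each.
    cache-1: 52+46 = 98 > 80
    queue-1: 222+46 = 268 > 140
Round 4 — cache-1, queue-1 crash.
  cache-1 sheds 98 req/s: no online neighbours, lost.
  queue-1 sheds 268 req/s: no online neighbours, lost.
No further crashes.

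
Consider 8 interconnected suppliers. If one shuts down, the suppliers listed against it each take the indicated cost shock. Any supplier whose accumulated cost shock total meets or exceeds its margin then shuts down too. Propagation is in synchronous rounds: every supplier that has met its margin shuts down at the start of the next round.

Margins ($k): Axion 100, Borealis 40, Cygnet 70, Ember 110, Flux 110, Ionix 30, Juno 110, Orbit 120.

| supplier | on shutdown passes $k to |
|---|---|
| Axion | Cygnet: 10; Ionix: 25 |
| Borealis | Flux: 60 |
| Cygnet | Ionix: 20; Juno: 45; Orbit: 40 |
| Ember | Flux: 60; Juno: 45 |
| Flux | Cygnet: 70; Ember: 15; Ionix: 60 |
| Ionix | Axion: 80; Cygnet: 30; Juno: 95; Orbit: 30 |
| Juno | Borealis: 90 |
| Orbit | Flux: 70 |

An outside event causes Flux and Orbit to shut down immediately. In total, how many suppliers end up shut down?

Round 1 — Flux, Orbit shut down (initial).
  Cygnet: +70 → 70 ≥ 70
  Ember: +15 → 15 < 110
  Ionix: +60 → 60 ≥ 30
Round 2 — Cygnet, Ionix shut down.
  Axion: +80 → 80 < 100
  Juno: +45+95 → 140 ≥ 110
Round 3 — Juno shuts down.
  Borealis: +90 → 90 ≥ 40
Round 4 — Borealis shuts down.
No further shutdowns.

6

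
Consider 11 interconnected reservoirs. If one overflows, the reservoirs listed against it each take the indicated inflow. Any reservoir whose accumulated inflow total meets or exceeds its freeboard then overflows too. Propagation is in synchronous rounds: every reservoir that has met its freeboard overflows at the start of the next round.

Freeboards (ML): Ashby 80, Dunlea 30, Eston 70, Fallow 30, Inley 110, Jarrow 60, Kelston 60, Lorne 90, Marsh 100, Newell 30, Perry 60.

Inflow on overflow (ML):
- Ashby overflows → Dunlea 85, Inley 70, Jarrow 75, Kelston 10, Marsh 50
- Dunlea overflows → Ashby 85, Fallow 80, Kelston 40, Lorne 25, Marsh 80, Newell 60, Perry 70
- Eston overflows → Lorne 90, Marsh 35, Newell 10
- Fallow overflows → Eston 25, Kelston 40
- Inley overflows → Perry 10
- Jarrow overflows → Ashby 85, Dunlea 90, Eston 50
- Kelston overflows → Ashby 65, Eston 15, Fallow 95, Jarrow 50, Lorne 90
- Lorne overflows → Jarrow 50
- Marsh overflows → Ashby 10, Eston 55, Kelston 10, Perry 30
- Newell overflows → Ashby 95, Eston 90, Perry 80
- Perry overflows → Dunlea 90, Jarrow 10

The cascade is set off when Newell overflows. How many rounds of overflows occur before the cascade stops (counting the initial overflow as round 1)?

Round 1 — Newell overflows (initial).
  Ashby: +95 → 95 ≥ 80
  Eston: +90 → 90 ≥ 70
  Perry: +80 → 80 ≥ 60
Round 2 — Ashby, Eston, Perry overflow.
  Dunlea: +85+90 → 175 ≥ 30
  Inley: +70 → 70 < 110
  Jarrow: +75+10 → 85 ≥ 60
  Kelston: +10 → 10 < 60
  Lorne: +90 → 90 ≥ 90
  Marsh: +50+35 → 85 < 100
Round 3 — Dunlea, Jarrow, Lorne overflow.
  Fallow: +80 → 80 ≥ 30
  Kelston: +40 → 50 < 60
  Marsh: +80 → 165 ≥ 100
Round 4 — Fallow, Marsh overflow.
  Kelston: +40+10 → 100 ≥ 60
Round 5 — Kelston overflows.
No further overflows.

5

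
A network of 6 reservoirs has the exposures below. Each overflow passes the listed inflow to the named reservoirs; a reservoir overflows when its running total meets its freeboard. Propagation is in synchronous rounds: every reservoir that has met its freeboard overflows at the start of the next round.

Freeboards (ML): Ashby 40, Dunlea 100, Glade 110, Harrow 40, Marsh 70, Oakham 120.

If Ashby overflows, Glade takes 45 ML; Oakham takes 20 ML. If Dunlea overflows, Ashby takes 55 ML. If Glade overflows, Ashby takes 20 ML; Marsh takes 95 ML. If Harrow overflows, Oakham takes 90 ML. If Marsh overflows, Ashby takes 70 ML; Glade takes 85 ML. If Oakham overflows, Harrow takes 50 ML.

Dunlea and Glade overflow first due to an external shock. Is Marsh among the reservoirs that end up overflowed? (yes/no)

Round 1 — Dunlea, Glade overflow (initial).
  Ashby: +55+20 → 75 ≥ 40
  Marsh: +95 → 95 ≥ 70
Round 2 — Ashby, Marsh overflow.
  Oakham: +20 → 20 < 120
No further overflows.

yes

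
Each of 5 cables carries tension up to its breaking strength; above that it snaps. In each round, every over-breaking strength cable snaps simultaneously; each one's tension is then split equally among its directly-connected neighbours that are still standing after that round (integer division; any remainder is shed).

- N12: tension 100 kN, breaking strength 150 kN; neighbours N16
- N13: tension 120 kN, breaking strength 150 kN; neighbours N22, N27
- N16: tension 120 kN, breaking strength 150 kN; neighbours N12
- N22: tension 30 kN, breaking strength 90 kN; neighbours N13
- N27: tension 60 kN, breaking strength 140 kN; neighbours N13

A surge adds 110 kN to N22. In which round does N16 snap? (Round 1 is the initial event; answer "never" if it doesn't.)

never

Round 1 — N22 at 140 > 90. N22 snaps.
  N22 sheds 140 kN to N13: 140 each.
    N13: 120+140 = 260 > 150
Round 2 — N13 snaps.
  N13 sheds 260 kN to N27: 260 each.
    N27: 60+260 = 320 > 140
Round 3 — N27 snaps.
  N27 sheds 320 kN: no online neighbours, lost.
No further breaks.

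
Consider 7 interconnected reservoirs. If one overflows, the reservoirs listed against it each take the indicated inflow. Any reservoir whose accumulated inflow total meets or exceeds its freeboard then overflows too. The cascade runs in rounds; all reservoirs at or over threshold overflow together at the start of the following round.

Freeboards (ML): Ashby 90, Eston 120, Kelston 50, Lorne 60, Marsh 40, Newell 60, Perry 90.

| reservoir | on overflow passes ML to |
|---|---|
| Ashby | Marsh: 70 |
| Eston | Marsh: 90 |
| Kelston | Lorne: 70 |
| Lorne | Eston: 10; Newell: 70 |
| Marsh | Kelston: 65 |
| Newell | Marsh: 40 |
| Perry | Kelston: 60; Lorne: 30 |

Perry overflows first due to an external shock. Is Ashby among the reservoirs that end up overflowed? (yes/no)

Round 1 — Perry overflows (initial).
  Kelston: +60 → 60 ≥ 50
  Lorne: +30 → 30 < 60
Round 2 — Kelston overflows.
  Lorne: +70 → 100 ≥ 60
Round 3 — Lorne overflows.
  Eston: +10 → 10 < 120
  Newell: +70 → 70 ≥ 60
Round 4 — Newell overflows.
  Marsh: +40 → 40 ≥ 40
Round 5 — Marsh overflows.
No further overflows.

no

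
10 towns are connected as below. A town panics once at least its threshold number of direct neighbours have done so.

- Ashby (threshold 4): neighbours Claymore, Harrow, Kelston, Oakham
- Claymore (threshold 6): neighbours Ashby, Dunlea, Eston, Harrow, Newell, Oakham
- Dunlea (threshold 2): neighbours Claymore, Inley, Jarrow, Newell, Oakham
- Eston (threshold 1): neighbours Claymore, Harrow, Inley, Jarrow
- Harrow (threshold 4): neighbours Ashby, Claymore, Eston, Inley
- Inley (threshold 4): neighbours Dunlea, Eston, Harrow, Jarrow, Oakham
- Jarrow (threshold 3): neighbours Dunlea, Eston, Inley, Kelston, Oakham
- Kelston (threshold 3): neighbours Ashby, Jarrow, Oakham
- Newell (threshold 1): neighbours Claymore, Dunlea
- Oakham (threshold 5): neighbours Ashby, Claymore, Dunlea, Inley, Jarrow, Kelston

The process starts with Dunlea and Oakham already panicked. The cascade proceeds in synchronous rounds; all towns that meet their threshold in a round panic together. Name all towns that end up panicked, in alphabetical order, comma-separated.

Dunlea, Newell, Oakham

Round 1 — Dunlea, Oakham panic (initial).
Round 2 — checking thresholds:
  Ashby: 1 of 4 neighbours < 4, below threshold.
  Claymore: 2 of 6 neighbours < 6, below threshold.
  Inley: 2 of 5 neighbours < 4, below threshold.
  Jarrow: 2 of 5 neighbours < 3, below threshold.
  Kelston: 1 of 3 neighbours < 3, below threshold.
  Newell: 1 of 2 neighbours ≥ 1, panics.
Round 3 — no new panics; cascade stops.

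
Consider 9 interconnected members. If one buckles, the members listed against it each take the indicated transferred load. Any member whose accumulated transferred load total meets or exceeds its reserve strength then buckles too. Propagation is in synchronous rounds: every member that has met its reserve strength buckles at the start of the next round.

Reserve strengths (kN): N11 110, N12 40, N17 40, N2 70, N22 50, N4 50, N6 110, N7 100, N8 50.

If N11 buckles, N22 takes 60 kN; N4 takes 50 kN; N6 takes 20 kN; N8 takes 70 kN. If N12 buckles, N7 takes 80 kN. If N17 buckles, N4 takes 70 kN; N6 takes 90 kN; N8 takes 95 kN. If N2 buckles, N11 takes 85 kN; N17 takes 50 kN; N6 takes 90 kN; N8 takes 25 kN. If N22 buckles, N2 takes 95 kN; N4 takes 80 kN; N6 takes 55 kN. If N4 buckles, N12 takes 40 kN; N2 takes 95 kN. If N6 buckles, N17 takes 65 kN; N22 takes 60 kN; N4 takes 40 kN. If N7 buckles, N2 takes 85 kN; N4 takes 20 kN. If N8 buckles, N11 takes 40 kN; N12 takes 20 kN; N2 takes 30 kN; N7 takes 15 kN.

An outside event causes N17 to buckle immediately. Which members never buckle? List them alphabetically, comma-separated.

N7

Round 1 — N17 buckles (initial).
  N4: +70 → 70 ≥ 50
  N6: +90 → 90 < 110
  N8: +95 → 95 ≥ 50
Round 2 — N4, N8 buckle.
  N11: +40 → 40 < 110
  N12: +40+20 → 60 ≥ 40
  N2: +95+30 → 125 ≥ 70
  N7: +15 → 15 < 100
Round 3 — N12, N2 buckle.
  N11: +85 → 125 ≥ 110
  N6: +90 → 180 ≥ 110
  N7: +80 → 95 < 100
Round 4 — N11, N6 buckle.
  N22: +60+60 → 120 ≥ 50
Round 5 — N22 buckles.
No further bucklings.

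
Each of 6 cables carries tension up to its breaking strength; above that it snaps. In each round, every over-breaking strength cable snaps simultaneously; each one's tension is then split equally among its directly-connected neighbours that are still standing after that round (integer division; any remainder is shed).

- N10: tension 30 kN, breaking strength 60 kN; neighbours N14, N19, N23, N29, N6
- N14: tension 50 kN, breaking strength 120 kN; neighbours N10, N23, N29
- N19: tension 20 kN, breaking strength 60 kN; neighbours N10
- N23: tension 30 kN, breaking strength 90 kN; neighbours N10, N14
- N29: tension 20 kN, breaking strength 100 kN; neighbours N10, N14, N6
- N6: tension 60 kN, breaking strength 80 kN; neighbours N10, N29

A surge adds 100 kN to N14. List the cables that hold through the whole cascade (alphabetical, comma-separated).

Round 1 — N14 at 150 > 120. N14 snaps.
  N14 sheds 150 kN to N10, N23, N29: 50 each.
    N10: 30+50 = 80 > 60
    N23: 30+50 = 80 ≤ 90
    N29: 20+50 = 70 ≤ 100
Round 2 — N10 snaps.
  N10 sheds 80 kN to N19, N23, N29, N6: 20 each.
    N19: 20+20 = 40 ≤ 60
    N23: 80+20 = 100 > 90
    N29: 70+20 = 90 ≤ 100
    N6: 60+20 = 80 ≤ 80
Round 3 — N23 snaps.
  N23 sheds 100 kN: no online neighbours, lost.
No further breaks.

N19, N29, N6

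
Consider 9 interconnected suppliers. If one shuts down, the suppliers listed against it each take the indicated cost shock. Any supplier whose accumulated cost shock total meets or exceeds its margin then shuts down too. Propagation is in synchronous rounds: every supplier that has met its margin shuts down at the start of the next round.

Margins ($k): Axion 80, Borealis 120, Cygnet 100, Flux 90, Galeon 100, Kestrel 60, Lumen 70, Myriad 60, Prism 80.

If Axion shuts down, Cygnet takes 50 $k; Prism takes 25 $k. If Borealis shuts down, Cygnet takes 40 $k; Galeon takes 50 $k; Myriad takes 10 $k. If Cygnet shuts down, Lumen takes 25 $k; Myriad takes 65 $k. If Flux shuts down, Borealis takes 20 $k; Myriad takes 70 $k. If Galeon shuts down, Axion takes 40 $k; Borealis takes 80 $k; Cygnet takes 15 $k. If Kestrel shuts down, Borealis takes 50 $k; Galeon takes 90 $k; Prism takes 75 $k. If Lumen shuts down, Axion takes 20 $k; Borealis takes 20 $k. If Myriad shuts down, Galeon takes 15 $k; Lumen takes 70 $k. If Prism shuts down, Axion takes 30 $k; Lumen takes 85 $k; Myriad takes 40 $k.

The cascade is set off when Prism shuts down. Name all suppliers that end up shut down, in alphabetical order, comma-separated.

Round 1 — Prism shuts down (initial).
  Axion: +30 → 30 < 80
  Lumen: +85 → 85 ≥ 70
  Myriad: +40 → 40 < 60
Round 2 — Lumen shuts down.
  Axion: +20 → 50 < 80
  Borealis: +20 → 20 < 120
No further shutdowns.

Lumen, Prism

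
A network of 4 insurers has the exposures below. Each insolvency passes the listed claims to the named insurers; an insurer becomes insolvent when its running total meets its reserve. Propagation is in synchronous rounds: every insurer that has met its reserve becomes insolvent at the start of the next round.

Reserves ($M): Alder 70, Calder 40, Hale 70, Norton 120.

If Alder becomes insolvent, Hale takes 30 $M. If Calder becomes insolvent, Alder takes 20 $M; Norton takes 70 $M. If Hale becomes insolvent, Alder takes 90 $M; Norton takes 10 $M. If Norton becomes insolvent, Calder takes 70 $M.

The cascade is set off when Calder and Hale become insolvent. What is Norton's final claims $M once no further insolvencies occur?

Round 1 — Calder, Hale become insolvent (initial).
  Alder: +20+90 → 110 ≥ 70
  Norton: +70+10 → 80 < 120
Round 2 — Alder becomes insolvent.
No further insolvencies.

80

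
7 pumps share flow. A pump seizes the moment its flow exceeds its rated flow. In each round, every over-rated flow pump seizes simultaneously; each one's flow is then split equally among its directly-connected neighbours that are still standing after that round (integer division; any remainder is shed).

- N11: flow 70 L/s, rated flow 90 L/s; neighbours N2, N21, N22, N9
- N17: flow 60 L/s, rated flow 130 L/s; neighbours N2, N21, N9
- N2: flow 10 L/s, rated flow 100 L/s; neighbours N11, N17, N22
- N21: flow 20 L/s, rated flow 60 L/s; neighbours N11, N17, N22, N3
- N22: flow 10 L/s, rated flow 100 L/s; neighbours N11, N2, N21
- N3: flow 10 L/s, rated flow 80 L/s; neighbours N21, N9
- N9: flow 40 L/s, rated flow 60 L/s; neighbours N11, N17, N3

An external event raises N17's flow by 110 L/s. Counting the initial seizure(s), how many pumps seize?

7

Round 1 — N17 at 170 > 130. N17 seizes.
  N17 sheds 170 L/s to N2, N21, N9: 56 each (2 lost).
    N2: 10+56 = 66 ≤ 100
    N21: 20+56 = 76 > 60
    N9: 40+56 = 96 > 60
Round 2 — N21, N9 seize.
  N21 sheds 76 L/s to N11, N22, N3: 25 each (1 lost).
    N11: 70+25 = 95 > 90
    N22: 10+25 = 35 ≤ 100
    N3: 10+25 = 35 ≤ 80
  N9 sheds 96 L/s to N11, N3: 48 each.
    N11: 95+48 = 143 > 90
    N3: 35+48 = 83 > 80
Round 3 — N11, N3 seize.
  N11 sheds 143 L/s to N2, N22: 71 each (1 lost).
    N2: 66+71 = 137 > 100
    N22: 35+71 = 106 > 100
  N3 sheds 83 L/s: no online neighbours, lost.
Round 4 — N2, N22 seize.
  N2 sheds 137 L/s: no online neighbours, lost.
  N22 sheds 106 L/s: no online neighbours, lost.
No further seizures.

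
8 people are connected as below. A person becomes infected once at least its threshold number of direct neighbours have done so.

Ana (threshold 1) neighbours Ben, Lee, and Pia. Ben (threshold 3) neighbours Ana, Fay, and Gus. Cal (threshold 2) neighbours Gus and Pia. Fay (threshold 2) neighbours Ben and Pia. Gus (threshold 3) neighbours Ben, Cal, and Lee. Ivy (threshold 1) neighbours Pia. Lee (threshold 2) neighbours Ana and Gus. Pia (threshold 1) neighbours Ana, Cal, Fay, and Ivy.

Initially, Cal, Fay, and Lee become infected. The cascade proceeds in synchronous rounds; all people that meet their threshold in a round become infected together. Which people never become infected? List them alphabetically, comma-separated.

Round 1 — Cal, Fay, Lee become infected (initial).
Round 2 — checking thresholds:
  Ana: 1 of 3 neighbours ≥ 1, becomes infected.
  Ben: 1 of 3 neighbours < 3, holds.
  Gus: 2 of 3 neighbours < 3, holds.
  Pia: 2 of 4 neighbours ≥ 1, becomes infected.
Round 3 — checking thresholds:
  Ben: 2 of 3 neighbours < 3, holds.
  Gus: 2 of 3 neighbours < 3, holds.
  Ivy: 1 of 1 neighbours ≥ 1, becomes infected.
Round 4 — no new infections; cascade stops.

Ben, Gus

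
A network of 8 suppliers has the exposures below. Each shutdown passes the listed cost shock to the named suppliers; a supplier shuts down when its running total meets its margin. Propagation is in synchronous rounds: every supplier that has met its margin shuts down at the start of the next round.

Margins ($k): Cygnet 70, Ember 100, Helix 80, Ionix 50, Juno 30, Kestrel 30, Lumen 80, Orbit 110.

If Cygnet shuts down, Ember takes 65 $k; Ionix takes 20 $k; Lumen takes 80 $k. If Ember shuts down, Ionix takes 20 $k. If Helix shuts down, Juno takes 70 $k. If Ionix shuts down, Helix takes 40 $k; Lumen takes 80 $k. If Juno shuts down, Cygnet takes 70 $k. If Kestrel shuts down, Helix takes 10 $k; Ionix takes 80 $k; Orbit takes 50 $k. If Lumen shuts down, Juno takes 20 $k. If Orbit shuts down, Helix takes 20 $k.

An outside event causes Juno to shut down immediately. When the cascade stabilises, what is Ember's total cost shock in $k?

Round 1 — Juno shuts down (initial).
  Cygnet: +70 → 70 ≥ 70
Round 2 — Cygnet shuts down.
  Ember: +65 → 65 < 100
  Ionix: +20 → 20 < 50
  Lumen: +80 → 80 ≥ 80
Round 3 — Lumen shuts down.
No further shutdowns.

65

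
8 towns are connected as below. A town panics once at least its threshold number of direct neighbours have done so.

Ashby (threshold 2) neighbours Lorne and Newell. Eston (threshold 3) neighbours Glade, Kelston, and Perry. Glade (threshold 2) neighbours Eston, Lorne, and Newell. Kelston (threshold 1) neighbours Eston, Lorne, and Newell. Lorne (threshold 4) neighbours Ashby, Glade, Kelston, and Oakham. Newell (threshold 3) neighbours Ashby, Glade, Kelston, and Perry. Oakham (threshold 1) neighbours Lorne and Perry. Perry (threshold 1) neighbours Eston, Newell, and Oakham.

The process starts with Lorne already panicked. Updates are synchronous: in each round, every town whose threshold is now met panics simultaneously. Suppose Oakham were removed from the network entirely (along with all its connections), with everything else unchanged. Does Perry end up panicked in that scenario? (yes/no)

With Oakham removed:
Round 1 — Lorne panics (initial).
Round 2 — checking thresholds:
  Ashby: 1 of 2 neighbours < 2, holds.
  Glade: 1 of 3 neighbours < 2, holds.
  Kelston: 1 of 3 neighbours ≥ 1, panics.
Round 3 — no new panics; cascade stops.

no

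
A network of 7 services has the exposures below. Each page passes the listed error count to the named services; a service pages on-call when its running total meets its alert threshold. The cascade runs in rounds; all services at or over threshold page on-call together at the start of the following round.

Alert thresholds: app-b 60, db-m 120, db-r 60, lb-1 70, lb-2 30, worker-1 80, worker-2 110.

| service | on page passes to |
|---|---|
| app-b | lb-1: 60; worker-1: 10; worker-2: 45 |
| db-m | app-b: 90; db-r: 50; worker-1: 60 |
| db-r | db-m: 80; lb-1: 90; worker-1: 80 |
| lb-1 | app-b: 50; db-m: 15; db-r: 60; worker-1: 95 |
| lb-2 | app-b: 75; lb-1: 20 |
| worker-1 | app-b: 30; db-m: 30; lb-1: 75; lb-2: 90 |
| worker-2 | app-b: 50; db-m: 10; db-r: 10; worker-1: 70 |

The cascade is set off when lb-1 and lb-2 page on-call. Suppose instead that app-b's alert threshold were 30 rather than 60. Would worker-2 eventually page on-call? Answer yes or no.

no

With app-b's alert threshold at 30:
Round 1 — lb-1, lb-2 page on-call (initial).
  app-b: +50+75 → 125 ≥ 30
  db-m: +15 → 15 < 120
  db-r: +60 → 60 ≥ 60
  worker-1: +95 → 95 ≥ 80
Round 2 — app-b, db-r, worker-1 page on-call.
  db-m: +80+30 → 125 ≥ 120
  worker-2: +45 → 45 < 110
Round 3 — db-m pages on-call.
No further pages.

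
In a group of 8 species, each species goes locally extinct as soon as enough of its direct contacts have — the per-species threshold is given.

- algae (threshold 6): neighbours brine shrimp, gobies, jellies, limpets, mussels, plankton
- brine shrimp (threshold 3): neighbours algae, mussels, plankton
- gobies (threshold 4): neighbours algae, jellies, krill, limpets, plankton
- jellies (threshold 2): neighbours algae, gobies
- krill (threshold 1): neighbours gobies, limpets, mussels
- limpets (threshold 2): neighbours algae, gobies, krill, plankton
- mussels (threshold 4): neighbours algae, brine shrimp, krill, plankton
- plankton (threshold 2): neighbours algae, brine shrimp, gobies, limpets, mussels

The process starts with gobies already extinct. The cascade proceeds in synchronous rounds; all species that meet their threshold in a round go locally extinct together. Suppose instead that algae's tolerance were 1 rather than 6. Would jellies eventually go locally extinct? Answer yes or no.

With algae's tolerance at 1:
Round 1 — gobies goes locally extinct (initial).
Round 2 — checking thresholds:
  algae: 1 of 6 neighbours ≥ 1, goes locally extinct.
  jellies: 1 of 2 neighbours < 2, below threshold.
  krill: 1 of 3 neighbours ≥ 1, goes locally extinct.
  limpets: 1 of 4 neighbours < 2, below threshold.
  plankton: 1 of 5 neighbours < 2, below threshold.
Round 3 — checking thresholds:
  brine shrimp: 1 of 3 neighbours < 3, below threshold.
  jellies: 2 of 2 neighbours ≥ 2, goes locally extinct.
  limpets: 3 of 4 neighbours ≥ 2, goes locally extinct.
  mussels: 2 of 4 neighbours < 4, below threshold.
  plankton: 2 of 5 neighbours ≥ 2, goes locally extinct.
Round 4 — no new extinctions; cascade stops.

yes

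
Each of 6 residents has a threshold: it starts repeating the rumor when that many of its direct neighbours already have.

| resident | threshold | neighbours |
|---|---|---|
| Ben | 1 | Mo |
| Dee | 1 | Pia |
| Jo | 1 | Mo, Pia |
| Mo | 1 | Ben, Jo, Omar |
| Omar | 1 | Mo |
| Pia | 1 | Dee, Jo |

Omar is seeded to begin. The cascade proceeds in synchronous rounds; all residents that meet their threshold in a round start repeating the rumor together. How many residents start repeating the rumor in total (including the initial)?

Round 1 — Omar starts repeating the rumor (initial).
Round 2 — checking thresholds:
  Mo: 1 of 3 neighbours ≥ 1, starts repeating the rumor.
Round 3 — checking thresholds:
  Ben: 1 of 1 neighbours ≥ 1, starts repeating the rumor.
  Jo: 1 of 2 neighbours ≥ 1, starts repeating the rumor.
Round 4 — checking thresholds:
  Pia: 1 of 2 neighbours ≥ 1, starts repeating the rumor.
Round 5 — checking thresholds:
  Dee: 1 of 1 neighbours ≥ 1, starts repeating the rumor.
Round 6 — no new spreads; cascade stops.

6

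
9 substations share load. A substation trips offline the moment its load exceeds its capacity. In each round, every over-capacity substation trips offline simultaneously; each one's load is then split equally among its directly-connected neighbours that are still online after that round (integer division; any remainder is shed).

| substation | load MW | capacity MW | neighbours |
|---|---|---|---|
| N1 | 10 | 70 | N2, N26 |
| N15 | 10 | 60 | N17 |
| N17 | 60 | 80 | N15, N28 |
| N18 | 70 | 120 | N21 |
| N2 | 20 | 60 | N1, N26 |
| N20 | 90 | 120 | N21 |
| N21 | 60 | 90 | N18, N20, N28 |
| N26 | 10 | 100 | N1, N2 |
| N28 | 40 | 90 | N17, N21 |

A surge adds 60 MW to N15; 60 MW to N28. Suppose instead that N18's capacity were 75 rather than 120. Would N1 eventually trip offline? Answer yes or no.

With N18's capacity at 75:
Round 1 — N15 at 70 > 60; N28 at 100 > 90. N15, N28 trip offline.
  N15 sheds 70 MW to N17: 70 each.
    N17: 60+70 = 130 > 80
  N28 sheds 100 MW to N17, N21: 50 each.
    N17: 130+50 = 180 > 80
    N21: 60+50 = 110 > 90
Round 2 — N17, N21 trip offline.
  N17 sheds 180 MW: no online neighbours, lost.
  N21 sheds 110 MW to N18, N20: 55 each.
    N18: 70+55 = 125 > 75
    N20: 90+55 = 145 > 120
Round 3 — N18, N20 trip offline.
  N18 sheds 125 MW: no online neighbours, lost.
  N20 sheds 145 MW: no online neighbours, lost.
No further trips.

no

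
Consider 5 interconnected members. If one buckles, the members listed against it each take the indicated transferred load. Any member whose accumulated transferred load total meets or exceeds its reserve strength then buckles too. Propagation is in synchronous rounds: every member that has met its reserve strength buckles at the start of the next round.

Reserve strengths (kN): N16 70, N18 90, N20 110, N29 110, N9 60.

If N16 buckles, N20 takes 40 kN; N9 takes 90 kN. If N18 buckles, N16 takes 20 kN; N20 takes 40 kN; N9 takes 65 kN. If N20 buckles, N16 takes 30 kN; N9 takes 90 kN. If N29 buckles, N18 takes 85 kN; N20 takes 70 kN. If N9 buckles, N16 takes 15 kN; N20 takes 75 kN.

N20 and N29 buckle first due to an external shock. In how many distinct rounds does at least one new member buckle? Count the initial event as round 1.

2

Round 1 — N20, N29 buckle (initial).
  N16: +30 → 30 < 70
  N18: +85 → 85 < 90
  N9: +90 → 90 ≥ 60
Round 2 — N9 buckles.
  N16: +15 → 45 < 70
No further bucklings.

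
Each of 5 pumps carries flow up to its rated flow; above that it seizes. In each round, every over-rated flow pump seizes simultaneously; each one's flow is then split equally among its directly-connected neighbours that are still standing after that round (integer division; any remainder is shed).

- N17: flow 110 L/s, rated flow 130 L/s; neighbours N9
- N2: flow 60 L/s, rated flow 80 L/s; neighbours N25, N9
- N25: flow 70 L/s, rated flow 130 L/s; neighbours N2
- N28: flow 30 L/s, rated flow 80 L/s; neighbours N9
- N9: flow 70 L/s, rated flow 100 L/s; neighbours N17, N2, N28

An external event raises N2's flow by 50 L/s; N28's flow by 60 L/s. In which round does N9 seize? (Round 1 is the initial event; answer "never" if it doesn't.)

2

Round 1 — N2 at 110 > 80; N28 at 90 > 80. N2, N28 seize.
  N2 sheds 110 L/s to N25, N9: 55 each.
    N25: 70+55 = 125 ≤ 130
    N9: 70+55 = 125 > 100
  N28 sheds 90 L/s to N9: 90 each.
    N9: 125+90 = 215 > 100
Round 2 — N9 seizes.
  N9 sheds 215 L/s to N17: 215 each.
    N17: 110+215 = 325 > 130
Round 3 — N17 seizes.
  N17 sheds 325 L/s: no online neighbours, lost.
No further seizures.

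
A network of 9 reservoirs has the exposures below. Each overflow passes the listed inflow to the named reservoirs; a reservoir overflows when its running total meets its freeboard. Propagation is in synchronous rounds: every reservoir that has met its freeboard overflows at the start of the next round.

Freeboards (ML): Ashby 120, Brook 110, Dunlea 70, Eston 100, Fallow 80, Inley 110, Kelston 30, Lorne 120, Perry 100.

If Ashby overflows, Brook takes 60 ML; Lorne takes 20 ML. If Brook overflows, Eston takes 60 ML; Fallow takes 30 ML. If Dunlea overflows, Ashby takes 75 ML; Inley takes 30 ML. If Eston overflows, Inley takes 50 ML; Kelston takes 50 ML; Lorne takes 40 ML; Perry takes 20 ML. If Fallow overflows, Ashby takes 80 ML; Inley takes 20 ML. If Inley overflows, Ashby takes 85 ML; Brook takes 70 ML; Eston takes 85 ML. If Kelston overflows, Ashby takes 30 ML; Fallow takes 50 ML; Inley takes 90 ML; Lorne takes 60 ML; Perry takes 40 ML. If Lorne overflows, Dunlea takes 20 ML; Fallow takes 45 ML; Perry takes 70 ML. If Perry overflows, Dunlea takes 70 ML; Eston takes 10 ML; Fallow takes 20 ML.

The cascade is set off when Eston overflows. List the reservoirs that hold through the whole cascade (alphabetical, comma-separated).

Round 1 — Eston overflows (initial).
  Inley: +50 → 50 < 110
  Kelston: +50 → 50 ≥ 30
  Lorne: +40 → 40 < 120
  Perry: +20 → 20 < 100
Round 2 — Kelston overflows.
  Ashby: +30 → 30 < 120
  Fallow: +50 → 50 < 80
  Inley: +90 → 140 ≥ 110
  Lorne: +60 → 100 < 120
  Perry: +40 → 60 < 100
Round 3 — Inley overflows.
  Ashby: +85 → 115 < 120
  Brook: +70 → 70 < 110
No further overflows.

Ashby, Brook, Dunlea, Fallow, Lorne, Perry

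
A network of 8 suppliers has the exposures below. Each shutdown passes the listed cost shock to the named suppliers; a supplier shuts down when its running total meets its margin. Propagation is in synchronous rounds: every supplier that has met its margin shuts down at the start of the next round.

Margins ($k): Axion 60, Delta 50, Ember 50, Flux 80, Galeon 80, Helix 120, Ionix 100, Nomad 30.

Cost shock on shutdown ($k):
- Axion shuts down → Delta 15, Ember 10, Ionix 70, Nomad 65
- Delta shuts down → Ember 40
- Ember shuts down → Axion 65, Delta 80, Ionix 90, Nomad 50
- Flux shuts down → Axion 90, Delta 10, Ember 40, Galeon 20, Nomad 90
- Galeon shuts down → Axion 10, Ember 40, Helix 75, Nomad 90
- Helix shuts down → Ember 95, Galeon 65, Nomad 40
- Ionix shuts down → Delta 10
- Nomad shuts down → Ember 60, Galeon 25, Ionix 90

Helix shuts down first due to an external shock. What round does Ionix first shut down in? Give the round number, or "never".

Round 1 — Helix shuts down (initial).
  Ember: +95 → 95 ≥ 50
  Galeon: +65 → 65 < 80
  Nomad: +40 → 40 ≥ 30
Round 2 — Ember, Nomad shut down.
  Axion: +65 → 65 ≥ 60
  Delta: +80 → 80 ≥ 50
  Galeon: +25 → 90 ≥ 80
  Ionix: +90+90 → 180 ≥ 100
Round 3 — Axion, Delta, Galeon, Ionix shut down.
No further shutdowns.

3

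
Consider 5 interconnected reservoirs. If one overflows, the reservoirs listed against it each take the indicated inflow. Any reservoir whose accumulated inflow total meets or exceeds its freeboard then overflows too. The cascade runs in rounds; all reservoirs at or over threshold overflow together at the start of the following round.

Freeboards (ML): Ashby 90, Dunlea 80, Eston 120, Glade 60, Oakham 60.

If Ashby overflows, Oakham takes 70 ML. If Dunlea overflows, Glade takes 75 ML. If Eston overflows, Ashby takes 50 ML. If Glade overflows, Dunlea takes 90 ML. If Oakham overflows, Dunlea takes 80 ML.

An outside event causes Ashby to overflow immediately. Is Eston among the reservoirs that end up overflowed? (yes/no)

Round 1 — Ashby overflows (initial).
  Oakham: +70 → 70 ≥ 60
Round 2 — Oakham overflows.
  Dunlea: +80 → 80 ≥ 80
Round 3 — Dunlea overflows.
  Glade: +75 → 75 ≥ 60
Round 4 — Glade overflows.
No further overflows.

no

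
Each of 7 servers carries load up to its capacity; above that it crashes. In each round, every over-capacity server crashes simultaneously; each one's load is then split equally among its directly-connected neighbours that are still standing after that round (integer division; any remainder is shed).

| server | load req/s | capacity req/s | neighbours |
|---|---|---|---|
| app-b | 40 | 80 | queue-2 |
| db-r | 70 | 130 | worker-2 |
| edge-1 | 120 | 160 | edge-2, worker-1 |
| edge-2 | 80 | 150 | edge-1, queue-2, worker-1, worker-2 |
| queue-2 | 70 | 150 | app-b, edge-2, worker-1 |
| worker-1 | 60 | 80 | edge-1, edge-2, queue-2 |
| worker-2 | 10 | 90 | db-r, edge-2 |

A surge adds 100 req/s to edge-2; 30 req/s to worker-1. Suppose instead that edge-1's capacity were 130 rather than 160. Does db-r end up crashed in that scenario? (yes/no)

With edge-1's capacity at 130:
Round 1 — edge-2 at 180 > 150; worker-1 at 90 > 80. edge-2, worker-1 crash.
  edge-2 sheds 180 req/s to edge-1, queue-2, worker-2: 60 each.
    edge-1: 120+60 = 180 > 130
    queue-2: 70+60 = 130 ≤ 150
    worker-2: 10+60 = 70 ≤ 90
  worker-1 sheds 90 req/s to edge-1, queue-2: 45 each.
    edge-1: 180+45 = 225 > 130
    queue-2: 130+45 = 175 > 150
Round 2 — edge-1, queue-2 crash.
  edge-1 sheds 225 req/s: no online neighbours, lost.
  queue-2 sheds 175 req/s to app-b: 175 each.
    app-b: 40+175 = 215 > 80
Round 3 — app-b crashes.
  app-b sheds 215 req/s: no online neighbours, lost.
No further crashes.

no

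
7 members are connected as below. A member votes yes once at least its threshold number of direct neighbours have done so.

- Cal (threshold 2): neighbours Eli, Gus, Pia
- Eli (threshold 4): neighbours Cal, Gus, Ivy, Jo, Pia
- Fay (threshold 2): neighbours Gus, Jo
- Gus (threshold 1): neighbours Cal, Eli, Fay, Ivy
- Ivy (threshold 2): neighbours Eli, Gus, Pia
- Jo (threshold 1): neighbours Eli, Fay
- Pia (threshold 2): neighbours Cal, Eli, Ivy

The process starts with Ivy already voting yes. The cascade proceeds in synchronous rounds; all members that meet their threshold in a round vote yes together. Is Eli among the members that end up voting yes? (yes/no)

no

Round 1 — Ivy votes yes (initial).
Round 2 — checking thresholds:
  Eli: 1 of 5 neighbours < 4, below threshold.
  Gus: 1 of 4 neighbours ≥ 1, votes yes.
  Pia: 1 of 3 neighbours < 2, below threshold.
Round 3 — no new yes votes; cascade stops.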